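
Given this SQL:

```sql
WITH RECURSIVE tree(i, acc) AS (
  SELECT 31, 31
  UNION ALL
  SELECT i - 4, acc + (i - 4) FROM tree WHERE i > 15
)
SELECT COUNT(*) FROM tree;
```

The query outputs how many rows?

Base: i=31, acc=31.
Iteration 1: 31 > 15 holds -> i = 31 - 4 = 27, acc = 31 + 27 = 58.
Iteration 2: 27 > 15 holds -> i = 27 - 4 = 23, acc = 58 + 23 = 81.
Iteration 3: 23 > 15 holds -> i = 23 - 4 = 19, acc = 81 + 19 = 100.
Iteration 4: 19 > 15 holds -> i = 19 - 4 = 15, acc = 100 + 15 = 115.
Iteration 5: 15 > 15 fails; recursion stops.
Total rows emitted: 5.

5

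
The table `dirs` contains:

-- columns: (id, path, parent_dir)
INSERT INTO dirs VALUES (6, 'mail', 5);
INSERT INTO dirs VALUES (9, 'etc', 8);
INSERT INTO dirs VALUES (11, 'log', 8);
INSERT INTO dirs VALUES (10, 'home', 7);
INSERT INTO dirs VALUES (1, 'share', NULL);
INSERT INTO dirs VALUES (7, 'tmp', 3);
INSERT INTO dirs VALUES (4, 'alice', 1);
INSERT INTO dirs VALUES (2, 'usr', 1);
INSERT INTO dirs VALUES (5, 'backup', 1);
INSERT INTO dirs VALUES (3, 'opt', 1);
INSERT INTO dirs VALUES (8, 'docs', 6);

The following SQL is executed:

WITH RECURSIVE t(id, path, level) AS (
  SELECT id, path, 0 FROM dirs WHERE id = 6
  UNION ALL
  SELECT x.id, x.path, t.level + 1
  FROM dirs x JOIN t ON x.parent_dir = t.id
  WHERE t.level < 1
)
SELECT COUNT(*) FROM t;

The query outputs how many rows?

2

Base: id=6 (mail) at level 0.
Iteration 1: rows with parent_dir in {6} -> docs (id 8, level 1).
Iteration 2: level < 1 fails for all current rows; recursion stops.
Total rows emitted: 2.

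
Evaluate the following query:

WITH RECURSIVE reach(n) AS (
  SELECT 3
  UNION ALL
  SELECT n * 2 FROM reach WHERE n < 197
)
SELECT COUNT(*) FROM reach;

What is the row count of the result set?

Base: n=3.
Iteration 1: 3 < 197 holds -> n = 3 * 2 = 6.
Iteration 2: 6 < 197 holds -> n = 6 * 2 = 12.
Iteration 3: 12 < 197 holds -> n = 12 * 2 = 24.
Iteration 4: 24 < 197 holds -> n = 24 * 2 = 48.
Iteration 5: 48 < 197 holds -> n = 48 * 2 = 96.
Iteration 6: 96 < 197 holds -> n = 96 * 2 = 192.
Iteration 7: 192 < 197 holds -> n = 192 * 2 = 384.
Iteration 8: 384 < 197 fails; recursion stops.
Total rows emitted: 8.

8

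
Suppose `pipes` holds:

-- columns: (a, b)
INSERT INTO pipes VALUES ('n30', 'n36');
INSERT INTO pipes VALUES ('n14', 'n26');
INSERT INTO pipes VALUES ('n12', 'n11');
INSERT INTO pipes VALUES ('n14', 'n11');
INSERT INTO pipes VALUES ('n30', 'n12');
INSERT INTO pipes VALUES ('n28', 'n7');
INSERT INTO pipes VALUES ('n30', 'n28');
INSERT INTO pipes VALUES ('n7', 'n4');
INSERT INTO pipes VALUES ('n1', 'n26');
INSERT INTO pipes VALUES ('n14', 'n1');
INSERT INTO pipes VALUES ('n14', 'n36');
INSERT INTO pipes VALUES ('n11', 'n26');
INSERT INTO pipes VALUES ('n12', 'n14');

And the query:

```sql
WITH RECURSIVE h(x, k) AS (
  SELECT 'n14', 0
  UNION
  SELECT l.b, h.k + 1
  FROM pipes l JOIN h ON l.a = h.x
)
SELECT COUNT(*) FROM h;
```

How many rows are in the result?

6

Base: (n14, k=0).
Iteration 1: edges from {n14} -> (n1, k=1), (n11, k=1), (n26, k=1), (n36, k=1).
Iteration 2: edges from {n1,n11,n26,n36} -> (n26, k=2). [UNION drops 1 duplicate row(s)]
Iteration 3: no outgoing edges from {n26}; recursion stops.
Total rows emitted: 6.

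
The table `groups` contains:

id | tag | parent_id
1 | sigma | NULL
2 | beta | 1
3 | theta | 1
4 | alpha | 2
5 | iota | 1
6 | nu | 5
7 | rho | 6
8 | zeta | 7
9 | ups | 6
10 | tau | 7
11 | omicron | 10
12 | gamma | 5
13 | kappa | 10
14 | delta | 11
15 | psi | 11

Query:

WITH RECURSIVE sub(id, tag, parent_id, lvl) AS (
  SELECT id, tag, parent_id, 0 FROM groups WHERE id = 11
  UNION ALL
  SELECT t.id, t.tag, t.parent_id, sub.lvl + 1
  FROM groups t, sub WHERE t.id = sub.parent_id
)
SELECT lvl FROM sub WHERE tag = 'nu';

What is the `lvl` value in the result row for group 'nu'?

3

Base: id=11 (omicron), parent_id=10, lvl 0.
Iteration 1: join on id=10 -> tau (id 10, parent_id=7, lvl 1).
Iteration 2: join on id=7 -> rho (id 7, parent_id=6, lvl 2).
Iteration 3: join on id=6 -> nu (id 6, parent_id=5, lvl 3).
Iteration 4: join on id=5 -> iota (id 5, parent_id=1, lvl 4).
Iteration 5: join on id=1 -> sigma (id 1, parent_id=NULL, lvl 5).
Iteration 6: parent_id is NULL; no match; recursion stops.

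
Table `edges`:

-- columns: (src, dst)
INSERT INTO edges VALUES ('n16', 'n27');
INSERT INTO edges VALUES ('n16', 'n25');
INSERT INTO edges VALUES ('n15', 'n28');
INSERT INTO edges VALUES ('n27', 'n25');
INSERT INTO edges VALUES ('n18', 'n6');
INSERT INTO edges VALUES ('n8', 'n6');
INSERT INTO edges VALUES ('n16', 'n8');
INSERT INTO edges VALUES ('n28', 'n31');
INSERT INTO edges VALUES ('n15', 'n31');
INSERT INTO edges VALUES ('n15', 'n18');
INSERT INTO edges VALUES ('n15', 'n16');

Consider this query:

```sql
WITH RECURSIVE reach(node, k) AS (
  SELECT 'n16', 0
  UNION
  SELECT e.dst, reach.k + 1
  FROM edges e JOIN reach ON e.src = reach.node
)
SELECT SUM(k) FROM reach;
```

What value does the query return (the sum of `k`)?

7

Base: (n16, k=0).
Iteration 1: edges from {n16} -> (n25, k=1), (n27, k=1), (n8, k=1).
Iteration 2: edges from {n25,n27,n8} -> (n25, k=2), (n6, k=2).
Iteration 3: no outgoing edges from {n25,n6}; recursion stops.
SUM(k) = 0 + 1 + 1 + 1 + 2 + 2 = 7.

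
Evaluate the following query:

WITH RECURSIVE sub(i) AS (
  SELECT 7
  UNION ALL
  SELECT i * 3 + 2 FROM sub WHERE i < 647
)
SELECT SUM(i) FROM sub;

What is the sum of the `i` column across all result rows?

963

Base: i=7.
Iteration 1: 7 < 647 holds -> i = 7 * 3 + 2 = 23.
Iteration 2: 23 < 647 holds -> i = 23 * 3 + 2 = 71.
Iteration 3: 71 < 647 holds -> i = 71 * 3 + 2 = 215.
Iteration 4: 215 < 647 holds -> i = 215 * 3 + 2 = 647.
Iteration 5: 647 < 647 fails; recursion stops.
SUM(i) = 7 + 23 + 71 + 215 + 647 = 963.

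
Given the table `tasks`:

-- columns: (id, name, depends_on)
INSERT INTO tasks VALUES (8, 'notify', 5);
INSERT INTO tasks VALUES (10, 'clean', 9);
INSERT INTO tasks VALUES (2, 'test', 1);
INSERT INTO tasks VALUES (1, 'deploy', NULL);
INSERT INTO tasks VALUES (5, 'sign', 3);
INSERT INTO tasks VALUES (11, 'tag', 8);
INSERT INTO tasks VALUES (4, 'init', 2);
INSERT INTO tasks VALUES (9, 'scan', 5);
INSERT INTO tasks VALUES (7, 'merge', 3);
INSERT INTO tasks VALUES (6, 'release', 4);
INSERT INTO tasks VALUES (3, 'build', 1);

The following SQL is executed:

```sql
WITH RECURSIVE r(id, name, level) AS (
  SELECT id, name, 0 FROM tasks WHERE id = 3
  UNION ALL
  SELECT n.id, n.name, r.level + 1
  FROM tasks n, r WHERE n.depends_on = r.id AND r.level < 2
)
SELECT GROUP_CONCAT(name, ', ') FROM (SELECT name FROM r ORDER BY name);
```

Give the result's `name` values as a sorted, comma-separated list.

Base: id=3 (build) at level 0.
Iteration 1: rows with depends_on in {3} -> sign (id 5, level 1), merge (id 7, level 1).
Iteration 2: rows with depends_on in {5,7} -> notify (id 8, level 2), scan (id 9, level 2).
Iteration 3: level < 2 fails for all current rows; recursion stops.

build, merge, notify, scan, sign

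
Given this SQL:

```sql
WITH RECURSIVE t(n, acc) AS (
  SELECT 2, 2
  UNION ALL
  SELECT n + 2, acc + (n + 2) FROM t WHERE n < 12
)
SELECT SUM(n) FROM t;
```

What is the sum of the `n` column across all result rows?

Base: n=2, acc=2.
Iteration 1: 2 < 12 holds -> n = 2 + 2 = 4, acc = 2 + 4 = 6.
Iteration 2: 4 < 12 holds -> n = 4 + 2 = 6, acc = 6 + 6 = 12.
Iteration 3: 6 < 12 holds -> n = 6 + 2 = 8, acc = 12 + 8 = 20.
Iteration 4: 8 < 12 holds -> n = 8 + 2 = 10, acc = 20 + 10 = 30.
Iteration 5: 10 < 12 holds -> n = 10 + 2 = 12, acc = 30 + 12 = 42.
Iteration 6: 12 < 12 fails; recursion stops.
SUM(n) = 2 + 4 + 6 + 8 + 10 + 12 = 42.

42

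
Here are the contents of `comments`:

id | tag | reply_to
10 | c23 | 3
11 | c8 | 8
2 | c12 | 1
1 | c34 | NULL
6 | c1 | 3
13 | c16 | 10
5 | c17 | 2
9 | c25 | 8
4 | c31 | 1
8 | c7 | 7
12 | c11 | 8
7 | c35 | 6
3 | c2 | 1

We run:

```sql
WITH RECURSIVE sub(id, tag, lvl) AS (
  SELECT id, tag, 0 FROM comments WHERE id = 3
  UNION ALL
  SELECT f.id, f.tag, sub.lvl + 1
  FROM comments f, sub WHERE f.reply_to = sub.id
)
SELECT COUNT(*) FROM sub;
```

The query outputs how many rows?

Base: id=3 (c2) at lvl 0.
Iteration 1: rows with reply_to in {3} -> c1 (id 6, lvl 1), c23 (id 10, lvl 1).
Iteration 2: rows with reply_to in {6,10} -> c35 (id 7, lvl 2), c16 (id 13, lvl 2).
Iteration 3: rows with reply_to in {7,13} -> c7 (id 8, lvl 3).
Iteration 4: rows with reply_to in {8} -> c25 (id 9, lvl 4), c8 (id 11, lvl 4), c11 (id 12, lvl 4).
Iteration 5: no rows with reply_to in {9,11,12}; recursion stops.
Total rows emitted: 9.

9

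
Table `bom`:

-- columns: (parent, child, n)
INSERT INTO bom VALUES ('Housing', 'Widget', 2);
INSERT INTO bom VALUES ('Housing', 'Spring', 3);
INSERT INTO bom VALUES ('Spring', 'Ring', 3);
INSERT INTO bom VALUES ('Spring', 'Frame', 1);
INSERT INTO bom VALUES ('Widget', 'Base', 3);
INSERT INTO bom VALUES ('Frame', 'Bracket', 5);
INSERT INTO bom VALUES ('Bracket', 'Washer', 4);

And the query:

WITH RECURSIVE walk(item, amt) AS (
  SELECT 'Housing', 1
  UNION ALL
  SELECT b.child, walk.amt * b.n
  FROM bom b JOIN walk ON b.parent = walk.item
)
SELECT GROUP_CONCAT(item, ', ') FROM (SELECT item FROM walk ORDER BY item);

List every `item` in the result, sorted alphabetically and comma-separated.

Base, Bracket, Frame, Housing, Ring, Spring, Washer, Widget

Base: (Housing, amt=1).
Iteration 1: components of {Housing} -> Spring = 1*3 = 3, Widget = 1*2 = 2.
Iteration 2: components of {Spring,Widget} -> Base = 2*3 = 6, Frame = 3*1 = 3, Ring = 3*3 = 9.
Iteration 3: components of {Base,Frame,Ring} -> Bracket = 3*5 = 15.
Iteration 4: components of {Bracket} -> Washer = 15*4 = 60.
Iteration 5: no further components; recursion stops.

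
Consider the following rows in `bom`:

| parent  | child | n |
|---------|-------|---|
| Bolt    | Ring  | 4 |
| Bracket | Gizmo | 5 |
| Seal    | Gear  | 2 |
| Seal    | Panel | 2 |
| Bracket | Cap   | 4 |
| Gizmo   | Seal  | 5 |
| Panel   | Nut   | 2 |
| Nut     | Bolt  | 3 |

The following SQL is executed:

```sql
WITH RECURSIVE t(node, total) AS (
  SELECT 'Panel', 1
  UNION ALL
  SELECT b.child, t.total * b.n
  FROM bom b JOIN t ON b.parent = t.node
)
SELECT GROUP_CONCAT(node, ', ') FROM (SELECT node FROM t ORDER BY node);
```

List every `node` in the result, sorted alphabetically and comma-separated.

Bolt, Nut, Panel, Ring

Base: (Panel, total=1).
Iteration 1: components of {Panel} -> Nut = 1*2 = 2.
Iteration 2: components of {Nut} -> Bolt = 2*3 = 6.
Iteration 3: components of {Bolt} -> Ring = 6*4 = 24.
Iteration 4: no further components; recursion stops.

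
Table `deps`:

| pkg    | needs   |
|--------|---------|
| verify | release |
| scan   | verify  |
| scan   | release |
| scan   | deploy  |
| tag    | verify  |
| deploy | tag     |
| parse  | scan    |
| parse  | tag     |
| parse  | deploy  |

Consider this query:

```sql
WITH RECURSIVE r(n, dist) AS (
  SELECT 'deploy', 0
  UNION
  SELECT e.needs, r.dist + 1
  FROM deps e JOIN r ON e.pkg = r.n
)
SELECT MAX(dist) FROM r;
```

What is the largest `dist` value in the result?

3

Base: (deploy, dist=0).
Iteration 1: edges from {deploy} -> (tag, dist=1).
Iteration 2: edges from {tag} -> (verify, dist=2).
Iteration 3: edges from {verify} -> (release, dist=3).
Iteration 4: no outgoing edges from {release}; recursion stops.
dist values: 0, 1, 2, 3; the maximum is 3.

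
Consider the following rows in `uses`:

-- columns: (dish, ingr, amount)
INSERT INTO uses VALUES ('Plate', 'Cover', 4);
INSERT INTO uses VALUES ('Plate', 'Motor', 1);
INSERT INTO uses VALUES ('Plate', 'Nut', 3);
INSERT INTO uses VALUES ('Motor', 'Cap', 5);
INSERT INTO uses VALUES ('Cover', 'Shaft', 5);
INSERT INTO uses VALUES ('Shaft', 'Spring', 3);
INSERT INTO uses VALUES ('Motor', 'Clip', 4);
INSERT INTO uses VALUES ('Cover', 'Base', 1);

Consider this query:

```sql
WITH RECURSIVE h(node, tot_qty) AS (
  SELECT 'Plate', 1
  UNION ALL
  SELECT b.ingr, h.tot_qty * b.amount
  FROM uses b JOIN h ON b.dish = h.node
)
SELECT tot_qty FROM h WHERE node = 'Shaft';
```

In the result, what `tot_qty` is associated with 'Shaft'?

Base: (Plate, tot_qty=1).
Iteration 1: components of {Plate} -> Cover = 1*4 = 4, Motor = 1*1 = 1, Nut = 1*3 = 3.
Iteration 2: components of {Cover,Motor,Nut} -> Base = 4*1 = 4, Cap = 1*5 = 5, Clip = 1*4 = 4, Shaft = 4*5 = 20.
Iteration 3: components of {Base,Cap,Clip,Shaft} -> Spring = 20*3 = 60.
Iteration 4: no further components; recursion stops.

20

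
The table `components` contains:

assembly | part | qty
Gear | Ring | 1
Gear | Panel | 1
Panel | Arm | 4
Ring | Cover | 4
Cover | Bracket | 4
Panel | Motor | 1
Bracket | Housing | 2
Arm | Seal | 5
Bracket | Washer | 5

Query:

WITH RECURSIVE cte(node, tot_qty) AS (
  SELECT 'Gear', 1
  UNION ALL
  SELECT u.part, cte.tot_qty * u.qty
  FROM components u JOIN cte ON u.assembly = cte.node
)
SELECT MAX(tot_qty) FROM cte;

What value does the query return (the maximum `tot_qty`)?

80

Base: (Gear, tot_qty=1).
Iteration 1: components of {Gear} -> Panel = 1*1 = 1, Ring = 1*1 = 1.
Iteration 2: components of {Panel,Ring} -> Arm = 1*4 = 4, Cover = 1*4 = 4, Motor = 1*1 = 1.
Iteration 3: components of {Arm,Cover,Motor} -> Bracket = 4*4 = 16, Seal = 4*5 = 20.
Iteration 4: components of {Bracket,Seal} -> Housing = 16*2 = 32, Washer = 16*5 = 80.
Iteration 5: no further components; recursion stops.
tot_qty values: 1, 1, 1, 4, 4, 1, 16, 20, 32, 80; the maximum is 80.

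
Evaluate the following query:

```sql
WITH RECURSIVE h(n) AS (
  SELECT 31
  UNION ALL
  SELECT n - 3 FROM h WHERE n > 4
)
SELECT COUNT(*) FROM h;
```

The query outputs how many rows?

Base: n=31.
Iteration 1: 31 > 4 holds -> n = 31 - 3 = 28.
Iteration 2: 28 > 4 holds -> n = 28 - 3 = 25.
Iteration 3: 25 > 4 holds -> n = 25 - 3 = 22.
Iteration 4: 22 > 4 holds -> n = 22 - 3 = 19.
Iteration 5: 19 > 4 holds -> n = 19 - 3 = 16.
Iteration 6: 16 > 4 holds -> n = 16 - 3 = 13.
Iteration 7: 13 > 4 holds -> n = 13 - 3 = 10.
Iteration 8: 10 > 4 holds -> n = 10 - 3 = 7.
Iteration 9: 7 > 4 holds -> n = 7 - 3 = 4.
Iteration 10: 4 > 4 fails; recursion stops.
Total rows emitted: 10.

10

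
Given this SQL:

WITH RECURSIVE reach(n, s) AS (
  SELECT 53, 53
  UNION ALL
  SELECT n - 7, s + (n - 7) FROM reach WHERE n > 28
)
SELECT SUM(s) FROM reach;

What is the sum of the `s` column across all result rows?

Base: n=53, s=53.
Iteration 1: 53 > 28 holds -> n = 53 - 7 = 46, s = 53 + 46 = 99.
Iteration 2: 46 > 28 holds -> n = 46 - 7 = 39, s = 99 + 39 = 138.
Iteration 3: 39 > 28 holds -> n = 39 - 7 = 32, s = 138 + 32 = 170.
Iteration 4: 32 > 28 holds -> n = 32 - 7 = 25, s = 170 + 25 = 195.
Iteration 5: 25 > 28 fails; recursion stops.
SUM(s) = 53 + 99 + 138 + 170 + 195 = 655.

655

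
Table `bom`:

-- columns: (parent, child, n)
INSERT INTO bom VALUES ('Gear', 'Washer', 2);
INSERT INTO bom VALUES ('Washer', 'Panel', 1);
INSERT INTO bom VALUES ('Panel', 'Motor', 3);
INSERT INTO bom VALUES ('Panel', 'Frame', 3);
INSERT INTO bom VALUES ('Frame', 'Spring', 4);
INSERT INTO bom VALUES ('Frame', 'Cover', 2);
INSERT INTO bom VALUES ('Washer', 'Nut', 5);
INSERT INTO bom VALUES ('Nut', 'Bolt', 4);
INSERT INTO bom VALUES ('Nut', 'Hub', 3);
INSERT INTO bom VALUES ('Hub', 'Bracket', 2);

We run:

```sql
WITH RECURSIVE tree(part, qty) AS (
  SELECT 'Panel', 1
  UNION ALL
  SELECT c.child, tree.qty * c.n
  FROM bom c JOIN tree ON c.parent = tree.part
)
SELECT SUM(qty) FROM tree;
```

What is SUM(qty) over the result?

25

Base: (Panel, qty=1).
Iteration 1: components of {Panel} -> Frame = 1*3 = 3, Motor = 1*3 = 3.
Iteration 2: components of {Frame,Motor} -> Cover = 3*2 = 6, Spring = 3*4 = 12.
Iteration 3: no further components; recursion stops.
SUM(qty) = 1 + 3 + 3 + 12 + 6 = 25.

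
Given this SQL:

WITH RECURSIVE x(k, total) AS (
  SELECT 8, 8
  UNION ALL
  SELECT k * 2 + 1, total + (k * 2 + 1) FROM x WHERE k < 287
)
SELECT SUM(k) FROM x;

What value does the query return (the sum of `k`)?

561

Base: k=8, total=8.
Iteration 1: 8 < 287 holds -> k = 8 * 2 + 1 = 17, total = 8 + 17 = 25.
Iteration 2: 17 < 287 holds -> k = 17 * 2 + 1 = 35, total = 25 + 35 = 60.
Iteration 3: 35 < 287 holds -> k = 35 * 2 + 1 = 71, total = 60 + 71 = 131.
Iteration 4: 71 < 287 holds -> k = 71 * 2 + 1 = 143, total = 131 + 143 = 274.
Iteration 5: 143 < 287 holds -> k = 143 * 2 + 1 = 287, total = 274 + 287 = 561.
Iteration 6: 287 < 287 fails; recursion stops.
SUM(k) = 8 + 17 + 35 + 71 + 143 + 287 = 561.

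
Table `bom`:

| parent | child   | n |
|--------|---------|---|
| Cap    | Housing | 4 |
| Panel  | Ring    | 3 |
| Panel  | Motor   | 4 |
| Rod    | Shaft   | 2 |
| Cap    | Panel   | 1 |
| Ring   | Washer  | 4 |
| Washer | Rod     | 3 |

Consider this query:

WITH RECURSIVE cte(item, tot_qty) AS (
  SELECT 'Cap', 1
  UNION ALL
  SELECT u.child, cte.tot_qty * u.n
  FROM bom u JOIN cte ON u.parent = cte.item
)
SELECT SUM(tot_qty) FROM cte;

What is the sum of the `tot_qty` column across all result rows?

133

Base: (Cap, tot_qty=1).
Iteration 1: components of {Cap} -> Housing = 1*4 = 4, Panel = 1*1 = 1.
Iteration 2: components of {Housing,Panel} -> Motor = 1*4 = 4, Ring = 1*3 = 3.
Iteration 3: components of {Motor,Ring} -> Washer = 3*4 = 12.
Iteration 4: components of {Washer} -> Rod = 12*3 = 36.
Iteration 5: components of {Rod} -> Shaft = 36*2 = 72.
Iteration 6: no further components; recursion stops.
SUM(tot_qty) = 1 + 1 + 4 + 3 + 4 + 12 + 36 + 72 = 133.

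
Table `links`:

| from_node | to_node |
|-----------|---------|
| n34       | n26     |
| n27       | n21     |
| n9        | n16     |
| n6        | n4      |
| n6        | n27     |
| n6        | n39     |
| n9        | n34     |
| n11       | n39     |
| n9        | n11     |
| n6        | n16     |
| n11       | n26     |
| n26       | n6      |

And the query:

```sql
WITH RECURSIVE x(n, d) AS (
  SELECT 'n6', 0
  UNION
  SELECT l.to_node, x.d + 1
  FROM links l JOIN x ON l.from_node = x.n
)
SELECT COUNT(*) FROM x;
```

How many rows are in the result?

6

Base: (n6, d=0).
Iteration 1: edges from {n6} -> (n16, d=1), (n27, d=1), (n39, d=1), (n4, d=1).
Iteration 2: edges from {n16,n27,n39,n4} -> (n21, d=2).
Iteration 3: no outgoing edges from {n21}; recursion stops.
Total rows emitted: 6.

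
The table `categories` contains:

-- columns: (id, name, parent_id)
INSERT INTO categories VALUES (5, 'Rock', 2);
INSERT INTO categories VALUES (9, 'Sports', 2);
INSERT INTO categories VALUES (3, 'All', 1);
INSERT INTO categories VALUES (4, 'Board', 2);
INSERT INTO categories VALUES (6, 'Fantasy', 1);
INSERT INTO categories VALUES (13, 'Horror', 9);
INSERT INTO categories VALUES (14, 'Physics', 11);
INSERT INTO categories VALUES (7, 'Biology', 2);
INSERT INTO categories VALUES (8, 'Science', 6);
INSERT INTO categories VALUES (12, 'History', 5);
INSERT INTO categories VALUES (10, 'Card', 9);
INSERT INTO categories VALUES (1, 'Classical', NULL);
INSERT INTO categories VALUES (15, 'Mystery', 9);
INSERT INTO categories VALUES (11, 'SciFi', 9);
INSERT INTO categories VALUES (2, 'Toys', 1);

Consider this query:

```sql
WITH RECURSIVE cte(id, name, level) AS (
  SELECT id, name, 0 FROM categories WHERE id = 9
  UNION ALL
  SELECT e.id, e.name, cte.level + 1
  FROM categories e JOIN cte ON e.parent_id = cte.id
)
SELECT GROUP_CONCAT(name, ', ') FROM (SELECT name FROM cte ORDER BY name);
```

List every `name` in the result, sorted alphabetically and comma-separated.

Card, Horror, Mystery, Physics, SciFi, Sports

Base: id=9 (Sports) at level 0.
Iteration 1: rows with parent_id in {9} -> Card (id 10, level 1), SciFi (id 11, level 1), Horror (id 13, level 1), Mystery (id 15, level 1).
Iteration 2: rows with parent_id in {10,11,13,15} -> Physics (id 14, level 2).
Iteration 3: no rows with parent_id in {14}; recursion stops.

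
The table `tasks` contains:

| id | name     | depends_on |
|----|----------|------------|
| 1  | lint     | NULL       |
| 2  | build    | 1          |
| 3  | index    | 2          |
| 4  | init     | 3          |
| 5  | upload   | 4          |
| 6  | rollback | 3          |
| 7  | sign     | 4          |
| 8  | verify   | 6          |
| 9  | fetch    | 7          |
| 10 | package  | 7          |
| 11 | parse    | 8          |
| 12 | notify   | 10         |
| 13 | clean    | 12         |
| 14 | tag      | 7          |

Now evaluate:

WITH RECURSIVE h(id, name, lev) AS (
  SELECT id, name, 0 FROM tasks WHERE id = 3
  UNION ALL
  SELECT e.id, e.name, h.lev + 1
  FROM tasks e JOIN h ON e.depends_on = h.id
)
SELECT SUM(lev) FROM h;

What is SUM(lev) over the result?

29

Base: id=3 (index) at lev 0.
Iteration 1: rows with depends_on in {3} -> init (id 4, lev 1), rollback (id 6, lev 1).
Iteration 2: rows with depends_on in {4,6} -> upload (id 5, lev 2), sign (id 7, lev 2), verify (id 8, lev 2).
Iteration 3: rows with depends_on in {5,7,8} -> fetch (id 9, lev 3), package (id 10, lev 3), parse (id 11, lev 3), tag (id 14, lev 3).
Iteration 4: rows with depends_on in {9,10,11,14} -> notify (id 12, lev 4).
Iteration 5: rows with depends_on in {12} -> clean (id 13, lev 5).
Iteration 6: no rows with depends_on in {13}; recursion stops.
SUM(lev) = 0 + 1 + 1 + 2 + 2 + 2 + 3 + 3 + 3 + 3 + 4 + 5 = 29.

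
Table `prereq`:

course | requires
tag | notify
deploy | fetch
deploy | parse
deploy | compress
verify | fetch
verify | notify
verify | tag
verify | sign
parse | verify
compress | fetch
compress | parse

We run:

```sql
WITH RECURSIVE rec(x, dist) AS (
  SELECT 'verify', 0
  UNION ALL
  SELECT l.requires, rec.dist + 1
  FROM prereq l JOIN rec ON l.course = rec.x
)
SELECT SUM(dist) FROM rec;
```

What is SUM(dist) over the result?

Base: (verify, dist=0).
Iteration 1: edges from {verify} -> (fetch, dist=1), (notify, dist=1), (sign, dist=1), (tag, dist=1).
Iteration 2: edges from {fetch,notify,sign,tag} -> (notify, dist=2).
Iteration 3: no outgoing edges from {notify}; recursion stops.
SUM(dist) = 0 + 1 + 1 + 1 + 1 + 2 = 6.

6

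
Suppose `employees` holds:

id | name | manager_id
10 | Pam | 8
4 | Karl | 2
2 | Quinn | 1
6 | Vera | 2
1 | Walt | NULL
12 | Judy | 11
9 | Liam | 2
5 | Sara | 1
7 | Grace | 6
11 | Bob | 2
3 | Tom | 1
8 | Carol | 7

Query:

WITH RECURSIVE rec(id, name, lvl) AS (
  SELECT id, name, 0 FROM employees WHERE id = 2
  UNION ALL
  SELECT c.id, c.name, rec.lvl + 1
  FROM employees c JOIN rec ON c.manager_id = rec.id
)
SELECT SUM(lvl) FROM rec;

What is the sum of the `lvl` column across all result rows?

15

Base: id=2 (Quinn) at lvl 0.
Iteration 1: rows with manager_id in {2} -> Karl (id 4, lvl 1), Vera (id 6, lvl 1), Liam (id 9, lvl 1), Bob (id 11, lvl 1).
Iteration 2: rows with manager_id in {4,6,9,11} -> Grace (id 7, lvl 2), Judy (id 12, lvl 2).
Iteration 3: rows with manager_id in {7,12} -> Carol (id 8, lvl 3).
Iteration 4: rows with manager_id in {8} -> Pam (id 10, lvl 4).
Iteration 5: no rows with manager_id in {10}; recursion stops.
SUM(lvl) = 0 + 1 + 1 + 1 + 1 + 2 + 2 + 3 + 4 = 15.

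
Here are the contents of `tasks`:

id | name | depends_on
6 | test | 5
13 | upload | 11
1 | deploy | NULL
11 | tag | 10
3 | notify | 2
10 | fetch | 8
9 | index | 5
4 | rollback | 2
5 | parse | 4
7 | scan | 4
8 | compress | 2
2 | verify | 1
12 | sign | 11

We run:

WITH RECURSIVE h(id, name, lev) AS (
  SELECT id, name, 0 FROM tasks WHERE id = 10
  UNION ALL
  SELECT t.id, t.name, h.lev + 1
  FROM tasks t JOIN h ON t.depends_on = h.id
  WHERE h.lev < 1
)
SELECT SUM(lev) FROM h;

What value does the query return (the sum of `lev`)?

Base: id=10 (fetch) at lev 0.
Iteration 1: rows with depends_on in {10} -> tag (id 11, lev 1).
Iteration 2: lev < 1 fails for all current rows; recursion stops.
SUM(lev) = 0 + 1 = 1.

1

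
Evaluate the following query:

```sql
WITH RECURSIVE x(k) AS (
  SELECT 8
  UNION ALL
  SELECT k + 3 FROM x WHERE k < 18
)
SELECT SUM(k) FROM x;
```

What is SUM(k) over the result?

Base: k=8.
Iteration 1: 8 < 18 holds -> k = 8 + 3 = 11.
Iteration 2: 11 < 18 holds -> k = 11 + 3 = 14.
Iteration 3: 14 < 18 holds -> k = 14 + 3 = 17.
Iteration 4: 17 < 18 holds -> k = 17 + 3 = 20.
Iteration 5: 20 < 18 fails; recursion stops.
SUM(k) = 8 + 11 + 14 + 17 + 20 = 70.

70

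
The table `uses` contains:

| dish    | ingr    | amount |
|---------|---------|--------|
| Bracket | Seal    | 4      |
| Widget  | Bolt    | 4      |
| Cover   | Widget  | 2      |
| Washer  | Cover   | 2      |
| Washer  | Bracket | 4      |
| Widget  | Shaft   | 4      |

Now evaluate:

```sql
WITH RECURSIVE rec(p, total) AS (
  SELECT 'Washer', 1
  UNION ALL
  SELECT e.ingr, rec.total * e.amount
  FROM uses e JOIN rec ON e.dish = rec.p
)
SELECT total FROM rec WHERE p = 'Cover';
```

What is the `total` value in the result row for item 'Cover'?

Base: (Washer, total=1).
Iteration 1: components of {Washer} -> Bracket = 1*4 = 4, Cover = 1*2 = 2.
Iteration 2: components of {Bracket,Cover} -> Seal = 4*4 = 16, Widget = 2*2 = 4.
Iteration 3: components of {Seal,Widget} -> Bolt = 4*4 = 16, Shaft = 4*4 = 16.
Iteration 4: no further components; recursion stops.

2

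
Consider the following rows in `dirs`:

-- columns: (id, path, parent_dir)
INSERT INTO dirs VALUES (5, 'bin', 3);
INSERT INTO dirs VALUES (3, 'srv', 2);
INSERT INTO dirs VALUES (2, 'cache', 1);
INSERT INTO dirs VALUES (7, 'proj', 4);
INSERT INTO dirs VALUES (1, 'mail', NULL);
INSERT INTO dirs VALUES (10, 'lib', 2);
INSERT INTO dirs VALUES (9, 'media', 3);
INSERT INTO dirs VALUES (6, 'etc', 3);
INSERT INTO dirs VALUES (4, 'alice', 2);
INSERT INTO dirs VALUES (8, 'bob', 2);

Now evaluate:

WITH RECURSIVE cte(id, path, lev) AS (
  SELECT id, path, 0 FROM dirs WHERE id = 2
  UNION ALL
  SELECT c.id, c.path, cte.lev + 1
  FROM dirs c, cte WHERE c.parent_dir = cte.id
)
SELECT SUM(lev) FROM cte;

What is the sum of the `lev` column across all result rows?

Base: id=2 (cache) at lev 0.
Iteration 1: rows with parent_dir in {2} -> srv (id 3, lev 1), alice (id 4, lev 1), bob (id 8, lev 1), lib (id 10, lev 1).
Iteration 2: rows with parent_dir in {3,4,8,10} -> bin (id 5, lev 2), etc (id 6, lev 2), proj (id 7, lev 2), media (id 9, lev 2).
Iteration 3: no rows with parent_dir in {5,6,7,9}; recursion stops.
SUM(lev) = 0 + 1 + 1 + 1 + 1 + 2 + 2 + 2 + 2 = 12.

12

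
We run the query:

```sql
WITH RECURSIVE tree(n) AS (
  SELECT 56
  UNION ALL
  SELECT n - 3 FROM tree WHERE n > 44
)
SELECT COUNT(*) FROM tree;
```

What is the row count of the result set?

Base: n=56.
Iteration 1: 56 > 44 holds -> n = 56 - 3 = 53.
Iteration 2: 53 > 44 holds -> n = 53 - 3 = 50.
Iteration 3: 50 > 44 holds -> n = 50 - 3 = 47.
Iteration 4: 47 > 44 holds -> n = 47 - 3 = 44.
Iteration 5: 44 > 44 fails; recursion stops.
Total rows emitted: 5.

5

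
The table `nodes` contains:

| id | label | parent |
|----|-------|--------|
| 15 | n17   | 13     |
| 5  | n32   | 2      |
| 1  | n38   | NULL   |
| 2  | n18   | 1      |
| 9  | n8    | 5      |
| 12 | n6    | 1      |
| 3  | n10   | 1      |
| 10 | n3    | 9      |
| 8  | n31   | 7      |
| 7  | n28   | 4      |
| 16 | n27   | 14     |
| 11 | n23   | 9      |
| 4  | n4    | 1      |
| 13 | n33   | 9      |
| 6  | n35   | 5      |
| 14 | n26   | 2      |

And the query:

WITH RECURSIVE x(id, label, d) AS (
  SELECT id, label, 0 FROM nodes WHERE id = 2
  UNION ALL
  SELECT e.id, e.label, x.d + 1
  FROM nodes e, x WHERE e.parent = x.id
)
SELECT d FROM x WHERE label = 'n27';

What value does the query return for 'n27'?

2

Base: id=2 (n18) at d 0.
Iteration 1: rows with parent in {2} -> n32 (id 5, d 1), n26 (id 14, d 1).
Iteration 2: rows with parent in {5,14} -> n35 (id 6, d 2), n8 (id 9, d 2), n27 (id 16, d 2).
Iteration 3: rows with parent in {6,9,16} -> n3 (id 10, d 3), n23 (id 11, d 3), n33 (id 13, d 3).
Iteration 4: rows with parent in {10,11,13} -> n17 (id 15, d 4).
Iteration 5: no rows with parent in {15}; recursion stops.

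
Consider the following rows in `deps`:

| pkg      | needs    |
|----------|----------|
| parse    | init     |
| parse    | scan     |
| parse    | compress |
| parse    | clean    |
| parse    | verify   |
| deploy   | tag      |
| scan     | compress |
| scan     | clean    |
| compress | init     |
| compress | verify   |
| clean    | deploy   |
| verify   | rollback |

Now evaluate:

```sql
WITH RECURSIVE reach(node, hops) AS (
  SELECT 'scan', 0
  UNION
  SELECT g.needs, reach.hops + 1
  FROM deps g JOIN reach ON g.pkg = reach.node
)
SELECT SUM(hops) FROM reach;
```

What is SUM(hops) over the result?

14

Base: (scan, hops=0).
Iteration 1: edges from {scan} -> (clean, hops=1), (compress, hops=1).
Iteration 2: edges from {clean,compress} -> (deploy, hops=2), (init, hops=2), (verify, hops=2).
Iteration 3: edges from {deploy,init,verify} -> (rollback, hops=3), (tag, hops=3).
Iteration 4: no outgoing edges from {rollback,tag}; recursion stops.
SUM(hops) = 0 + 1 + 1 + 2 + 2 + 2 + 3 + 3 = 14.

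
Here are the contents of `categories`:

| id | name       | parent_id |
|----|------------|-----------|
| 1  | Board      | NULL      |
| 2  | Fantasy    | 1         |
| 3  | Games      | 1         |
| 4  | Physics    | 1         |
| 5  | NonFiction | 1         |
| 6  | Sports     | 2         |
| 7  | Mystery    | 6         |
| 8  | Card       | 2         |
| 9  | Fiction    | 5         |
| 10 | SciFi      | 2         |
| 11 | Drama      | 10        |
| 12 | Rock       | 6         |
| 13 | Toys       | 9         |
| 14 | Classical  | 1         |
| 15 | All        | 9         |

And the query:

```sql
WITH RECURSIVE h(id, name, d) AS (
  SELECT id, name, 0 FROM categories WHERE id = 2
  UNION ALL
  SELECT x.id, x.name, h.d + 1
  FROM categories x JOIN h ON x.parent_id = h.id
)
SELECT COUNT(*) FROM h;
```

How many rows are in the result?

7

Base: id=2 (Fantasy) at d 0.
Iteration 1: rows with parent_id in {2} -> Sports (id 6, d 1), Card (id 8, d 1), SciFi (id 10, d 1).
Iteration 2: rows with parent_id in {6,8,10} -> Mystery (id 7, d 2), Drama (id 11, d 2), Rock (id 12, d 2).
Iteration 3: no rows with parent_id in {7,11,12}; recursion stops.
Total rows emitted: 7.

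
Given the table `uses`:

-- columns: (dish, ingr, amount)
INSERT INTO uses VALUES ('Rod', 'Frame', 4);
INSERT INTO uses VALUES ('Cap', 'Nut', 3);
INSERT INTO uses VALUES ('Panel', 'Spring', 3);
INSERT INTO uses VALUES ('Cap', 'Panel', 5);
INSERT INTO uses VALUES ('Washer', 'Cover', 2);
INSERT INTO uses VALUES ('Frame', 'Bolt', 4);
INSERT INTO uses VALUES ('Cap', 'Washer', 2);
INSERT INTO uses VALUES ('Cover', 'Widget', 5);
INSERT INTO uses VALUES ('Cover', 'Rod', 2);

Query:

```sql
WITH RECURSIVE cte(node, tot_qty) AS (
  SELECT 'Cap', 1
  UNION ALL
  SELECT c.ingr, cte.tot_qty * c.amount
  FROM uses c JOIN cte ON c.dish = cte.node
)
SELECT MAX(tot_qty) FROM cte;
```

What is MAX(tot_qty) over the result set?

Base: (Cap, tot_qty=1).
Iteration 1: components of {Cap} -> Nut = 1*3 = 3, Panel = 1*5 = 5, Washer = 1*2 = 2.
Iteration 2: components of {Nut,Panel,Washer} -> Cover = 2*2 = 4, Spring = 5*3 = 15.
Iteration 3: components of {Cover,Spring} -> Rod = 4*2 = 8, Widget = 4*5 = 20.
Iteration 4: components of {Rod,Widget} -> Frame = 8*4 = 32.
Iteration 5: components of {Frame} -> Bolt = 32*4 = 128.
Iteration 6: no further components; recursion stops.
tot_qty values: 1, 3, 5, 2, 15, 4, 8, 20, 32, 128; the maximum is 128.

128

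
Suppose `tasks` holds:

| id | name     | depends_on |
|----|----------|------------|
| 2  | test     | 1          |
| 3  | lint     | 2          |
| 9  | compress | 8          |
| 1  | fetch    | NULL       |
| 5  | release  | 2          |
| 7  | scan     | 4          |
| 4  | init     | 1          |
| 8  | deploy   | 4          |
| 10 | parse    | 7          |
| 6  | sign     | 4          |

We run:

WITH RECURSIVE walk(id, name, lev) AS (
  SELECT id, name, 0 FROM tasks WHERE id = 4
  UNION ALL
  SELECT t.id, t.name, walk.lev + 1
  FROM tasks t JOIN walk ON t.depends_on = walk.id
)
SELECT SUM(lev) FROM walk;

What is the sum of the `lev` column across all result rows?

7

Base: id=4 (init) at lev 0.
Iteration 1: rows with depends_on in {4} -> sign (id 6, lev 1), scan (id 7, lev 1), deploy (id 8, lev 1).
Iteration 2: rows with depends_on in {6,7,8} -> compress (id 9, lev 2), parse (id 10, lev 2).
Iteration 3: no rows with depends_on in {9,10}; recursion stops.
SUM(lev) = 0 + 1 + 1 + 1 + 2 + 2 = 7.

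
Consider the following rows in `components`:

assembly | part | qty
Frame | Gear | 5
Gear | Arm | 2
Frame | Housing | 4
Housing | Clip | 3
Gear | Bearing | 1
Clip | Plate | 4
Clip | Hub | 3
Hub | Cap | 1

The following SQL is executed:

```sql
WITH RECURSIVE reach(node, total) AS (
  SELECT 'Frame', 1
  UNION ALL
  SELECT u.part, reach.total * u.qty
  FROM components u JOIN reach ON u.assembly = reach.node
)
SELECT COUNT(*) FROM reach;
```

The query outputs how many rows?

9

Base: (Frame, total=1).
Iteration 1: components of {Frame} -> Gear = 1*5 = 5, Housing = 1*4 = 4.
Iteration 2: components of {Gear,Housing} -> Arm = 5*2 = 10, Bearing = 5*1 = 5, Clip = 4*3 = 12.
Iteration 3: components of {Arm,Bearing,Clip} -> Hub = 12*3 = 36, Plate = 12*4 = 48.
Iteration 4: components of {Hub,Plate} -> Cap = 36*1 = 36.
Iteration 5: no further components; recursion stops.
Total rows emitted: 9.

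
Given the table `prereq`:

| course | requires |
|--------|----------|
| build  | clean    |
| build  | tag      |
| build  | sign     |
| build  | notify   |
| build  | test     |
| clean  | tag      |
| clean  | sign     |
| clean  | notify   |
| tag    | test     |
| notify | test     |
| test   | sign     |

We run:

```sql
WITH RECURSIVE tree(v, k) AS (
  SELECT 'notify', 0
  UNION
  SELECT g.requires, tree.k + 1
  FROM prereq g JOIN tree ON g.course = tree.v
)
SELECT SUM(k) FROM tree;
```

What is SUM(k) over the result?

Base: (notify, k=0).
Iteration 1: edges from {notify} -> (test, k=1).
Iteration 2: edges from {test} -> (sign, k=2).
Iteration 3: no outgoing edges from {sign}; recursion stops.
SUM(k) = 0 + 1 + 2 = 3.

3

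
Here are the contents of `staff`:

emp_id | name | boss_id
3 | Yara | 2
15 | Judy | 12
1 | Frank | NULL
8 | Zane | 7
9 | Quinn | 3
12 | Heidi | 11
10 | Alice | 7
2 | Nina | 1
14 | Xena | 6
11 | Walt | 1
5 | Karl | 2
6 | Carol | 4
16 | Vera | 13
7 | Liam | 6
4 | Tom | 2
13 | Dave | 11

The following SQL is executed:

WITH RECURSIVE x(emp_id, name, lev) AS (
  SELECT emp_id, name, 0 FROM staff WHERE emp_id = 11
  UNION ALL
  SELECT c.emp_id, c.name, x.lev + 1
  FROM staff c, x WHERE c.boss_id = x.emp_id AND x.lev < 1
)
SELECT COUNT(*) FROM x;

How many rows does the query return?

Base: emp_id=11 (Walt) at lev 0.
Iteration 1: rows with boss_id in {11} -> Heidi (id 12, lev 1), Dave (id 13, lev 1).
Iteration 2: lev < 1 fails for all current rows; recursion stops.
Total rows emitted: 3.

3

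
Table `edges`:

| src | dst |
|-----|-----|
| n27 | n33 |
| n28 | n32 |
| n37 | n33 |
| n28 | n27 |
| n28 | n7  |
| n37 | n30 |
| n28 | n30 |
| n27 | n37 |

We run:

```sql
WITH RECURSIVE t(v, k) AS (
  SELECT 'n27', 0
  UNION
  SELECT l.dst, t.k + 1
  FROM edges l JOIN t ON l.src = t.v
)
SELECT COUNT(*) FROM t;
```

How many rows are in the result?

5

Base: (n27, k=0).
Iteration 1: edges from {n27} -> (n33, k=1), (n37, k=1).
Iteration 2: edges from {n33,n37} -> (n30, k=2), (n33, k=2).
Iteration 3: no outgoing edges from {n30,n33}; recursion stops.
Total rows emitted: 5.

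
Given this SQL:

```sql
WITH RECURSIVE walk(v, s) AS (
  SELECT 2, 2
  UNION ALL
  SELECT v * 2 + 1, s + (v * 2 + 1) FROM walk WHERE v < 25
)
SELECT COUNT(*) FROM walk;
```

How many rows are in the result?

5

Base: v=2, s=2.
Iteration 1: 2 < 25 holds -> v = 2 * 2 + 1 = 5, s = 2 + 5 = 7.
Iteration 2: 5 < 25 holds -> v = 5 * 2 + 1 = 11, s = 7 + 11 = 18.
Iteration 3: 11 < 25 holds -> v = 11 * 2 + 1 = 23, s = 18 + 23 = 41.
Iteration 4: 23 < 25 holds -> v = 23 * 2 + 1 = 47, s = 41 + 47 = 88.
Iteration 5: 47 < 25 fails; recursion stops.
Total rows emitted: 5.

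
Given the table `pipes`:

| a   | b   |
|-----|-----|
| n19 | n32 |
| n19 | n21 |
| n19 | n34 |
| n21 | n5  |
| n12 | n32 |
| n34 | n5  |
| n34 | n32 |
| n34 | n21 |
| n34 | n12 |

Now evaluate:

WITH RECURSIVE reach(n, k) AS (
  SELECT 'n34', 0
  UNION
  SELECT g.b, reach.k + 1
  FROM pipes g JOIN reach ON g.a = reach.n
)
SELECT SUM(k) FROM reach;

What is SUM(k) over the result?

8

Base: (n34, k=0).
Iteration 1: edges from {n34} -> (n12, k=1), (n21, k=1), (n32, k=1), (n5, k=1).
Iteration 2: edges from {n12,n21,n32,n5} -> (n32, k=2), (n5, k=2).
Iteration 3: no outgoing edges from {n32,n5}; recursion stops.
SUM(k) = 0 + 1 + 1 + 1 + 1 + 2 + 2 = 8.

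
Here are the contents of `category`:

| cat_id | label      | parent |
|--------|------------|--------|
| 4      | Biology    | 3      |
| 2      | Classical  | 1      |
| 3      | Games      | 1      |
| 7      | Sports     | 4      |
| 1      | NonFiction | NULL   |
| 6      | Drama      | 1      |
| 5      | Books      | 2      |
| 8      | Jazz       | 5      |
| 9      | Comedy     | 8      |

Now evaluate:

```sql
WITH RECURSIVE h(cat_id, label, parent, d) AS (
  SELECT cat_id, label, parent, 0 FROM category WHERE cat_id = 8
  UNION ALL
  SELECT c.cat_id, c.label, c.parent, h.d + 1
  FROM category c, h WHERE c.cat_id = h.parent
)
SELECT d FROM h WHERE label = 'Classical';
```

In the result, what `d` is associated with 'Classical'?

2

Base: cat_id=8 (Jazz), parent=5, d 0.
Iteration 1: join on cat_id=5 -> Books (id 5, parent=2, d 1).
Iteration 2: join on cat_id=2 -> Classical (id 2, parent=1, d 2).
Iteration 3: join on cat_id=1 -> NonFiction (id 1, parent=NULL, d 3).
Iteration 4: parent is NULL; no match; recursion stops.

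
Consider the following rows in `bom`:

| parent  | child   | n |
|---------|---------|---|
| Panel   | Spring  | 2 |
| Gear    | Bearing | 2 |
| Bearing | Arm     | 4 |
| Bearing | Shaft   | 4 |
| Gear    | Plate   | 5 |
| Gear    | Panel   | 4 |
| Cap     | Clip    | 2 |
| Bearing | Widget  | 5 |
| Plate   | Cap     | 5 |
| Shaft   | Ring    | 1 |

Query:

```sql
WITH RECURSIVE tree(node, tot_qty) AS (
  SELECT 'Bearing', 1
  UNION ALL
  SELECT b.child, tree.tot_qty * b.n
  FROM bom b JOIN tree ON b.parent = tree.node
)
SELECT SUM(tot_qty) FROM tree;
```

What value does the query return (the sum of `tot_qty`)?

Base: (Bearing, tot_qty=1).
Iteration 1: components of {Bearing} -> Arm = 1*4 = 4, Shaft = 1*4 = 4, Widget = 1*5 = 5.
Iteration 2: components of {Arm,Shaft,Widget} -> Ring = 4*1 = 4.
Iteration 3: no further components; recursion stops.
SUM(tot_qty) = 1 + 4 + 5 + 4 + 4 = 18.

18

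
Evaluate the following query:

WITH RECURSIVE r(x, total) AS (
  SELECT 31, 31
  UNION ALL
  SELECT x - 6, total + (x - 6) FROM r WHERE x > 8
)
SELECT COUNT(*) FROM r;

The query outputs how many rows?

Base: x=31, total=31.
Iteration 1: 31 > 8 holds -> x = 31 - 6 = 25, total = 31 + 25 = 56.
Iteration 2: 25 > 8 holds -> x = 25 - 6 = 19, total = 56 + 19 = 75.
Iteration 3: 19 > 8 holds -> x = 19 - 6 = 13, total = 75 + 13 = 88.
Iteration 4: 13 > 8 holds -> x = 13 - 6 = 7, total = 88 + 7 = 95.
Iteration 5: 7 > 8 fails; recursion stops.
Total rows emitted: 5.

5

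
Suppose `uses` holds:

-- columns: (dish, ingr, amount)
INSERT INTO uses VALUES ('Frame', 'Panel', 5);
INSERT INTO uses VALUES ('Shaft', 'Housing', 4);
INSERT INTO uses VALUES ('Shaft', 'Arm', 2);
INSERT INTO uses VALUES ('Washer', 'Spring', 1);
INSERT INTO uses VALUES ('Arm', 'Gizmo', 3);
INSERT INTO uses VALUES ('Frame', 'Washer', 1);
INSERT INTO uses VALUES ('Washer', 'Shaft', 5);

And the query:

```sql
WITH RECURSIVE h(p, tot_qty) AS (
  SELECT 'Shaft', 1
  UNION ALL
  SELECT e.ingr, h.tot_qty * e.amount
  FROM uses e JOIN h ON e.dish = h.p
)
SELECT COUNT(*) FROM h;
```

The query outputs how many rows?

4

Base: (Shaft, tot_qty=1).
Iteration 1: components of {Shaft} -> Arm = 1*2 = 2, Housing = 1*4 = 4.
Iteration 2: components of {Arm,Housing} -> Gizmo = 2*3 = 6.
Iteration 3: no further components; recursion stops.
Total rows emitted: 4.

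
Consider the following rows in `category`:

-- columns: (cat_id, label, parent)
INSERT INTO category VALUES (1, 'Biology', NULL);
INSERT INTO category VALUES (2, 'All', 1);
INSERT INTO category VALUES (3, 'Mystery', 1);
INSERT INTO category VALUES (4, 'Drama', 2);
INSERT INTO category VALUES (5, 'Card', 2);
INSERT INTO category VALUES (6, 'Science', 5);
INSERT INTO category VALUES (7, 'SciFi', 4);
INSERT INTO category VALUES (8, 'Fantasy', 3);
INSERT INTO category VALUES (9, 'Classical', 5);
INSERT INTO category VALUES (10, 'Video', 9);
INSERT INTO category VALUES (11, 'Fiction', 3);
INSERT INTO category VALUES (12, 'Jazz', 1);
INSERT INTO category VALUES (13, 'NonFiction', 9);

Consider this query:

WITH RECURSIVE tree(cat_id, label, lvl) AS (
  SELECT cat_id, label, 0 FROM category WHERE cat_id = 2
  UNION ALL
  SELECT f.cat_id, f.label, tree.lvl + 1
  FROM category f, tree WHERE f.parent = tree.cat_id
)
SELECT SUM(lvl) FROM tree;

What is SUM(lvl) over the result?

14

Base: cat_id=2 (All) at lvl 0.
Iteration 1: rows with parent in {2} -> Drama (id 4, lvl 1), Card (id 5, lvl 1).
Iteration 2: rows with parent in {4,5} -> Science (id 6, lvl 2), SciFi (id 7, lvl 2), Classical (id 9, lvl 2).
Iteration 3: rows with parent in {6,7,9} -> Video (id 10, lvl 3), NonFiction (id 13, lvl 3).
Iteration 4: no rows with parent in {10,13}; recursion stops.
SUM(lvl) = 0 + 1 + 1 + 2 + 2 + 2 + 3 + 3 = 14.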